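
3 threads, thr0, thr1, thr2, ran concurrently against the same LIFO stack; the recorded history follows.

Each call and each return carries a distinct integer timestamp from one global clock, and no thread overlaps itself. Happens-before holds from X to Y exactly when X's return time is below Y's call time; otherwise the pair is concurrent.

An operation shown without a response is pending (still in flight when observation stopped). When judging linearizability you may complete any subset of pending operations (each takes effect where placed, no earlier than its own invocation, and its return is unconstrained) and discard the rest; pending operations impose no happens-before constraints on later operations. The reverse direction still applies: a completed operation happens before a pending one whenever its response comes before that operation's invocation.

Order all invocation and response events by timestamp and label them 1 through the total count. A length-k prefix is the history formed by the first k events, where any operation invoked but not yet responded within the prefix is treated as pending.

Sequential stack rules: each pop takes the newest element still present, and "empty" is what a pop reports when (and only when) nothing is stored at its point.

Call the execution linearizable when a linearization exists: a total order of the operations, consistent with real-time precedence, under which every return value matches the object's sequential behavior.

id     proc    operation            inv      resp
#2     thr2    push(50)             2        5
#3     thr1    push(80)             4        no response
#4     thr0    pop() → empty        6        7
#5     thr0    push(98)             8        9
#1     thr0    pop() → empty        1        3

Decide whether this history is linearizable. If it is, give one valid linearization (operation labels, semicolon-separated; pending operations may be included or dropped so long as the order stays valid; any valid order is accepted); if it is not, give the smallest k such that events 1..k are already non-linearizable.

the violation lands at event 7, #4's response at time 7: events 1..6 linearize, events 1..7 do not
2 orders of the 3 completed LIFO stack ops respect real time; none is legal
every completion of the 1 pending operation (#3) was checked; none linearizes
e.g. #1, #2, #4 (pending dropped): illegal at step 3, since #4 pop() → empty cannot apply there
e.g. #2, #1, #4 (pending dropped): illegal at step 2, since #1 pop() → empty cannot apply there

not linearizable — minimal violating prefix: 7 events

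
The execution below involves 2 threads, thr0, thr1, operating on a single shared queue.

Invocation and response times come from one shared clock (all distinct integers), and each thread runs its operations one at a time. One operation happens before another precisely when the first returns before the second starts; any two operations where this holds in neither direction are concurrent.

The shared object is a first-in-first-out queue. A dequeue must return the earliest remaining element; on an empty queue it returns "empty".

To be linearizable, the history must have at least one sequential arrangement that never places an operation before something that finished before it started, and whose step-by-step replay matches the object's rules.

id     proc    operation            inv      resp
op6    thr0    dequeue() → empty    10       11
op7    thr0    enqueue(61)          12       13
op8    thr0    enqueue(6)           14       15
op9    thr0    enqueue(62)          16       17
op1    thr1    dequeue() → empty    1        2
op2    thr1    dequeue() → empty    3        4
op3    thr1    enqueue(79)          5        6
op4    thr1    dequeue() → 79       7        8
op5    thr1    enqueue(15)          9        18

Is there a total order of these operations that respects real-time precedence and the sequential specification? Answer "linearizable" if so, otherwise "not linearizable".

one valid linearization: op1, op2, op3, op4, op6, op5, op7, op8, op9
1. op1 dequeue() → empty, leaving queue <>
2. op2 dequeue() → empty, leaving queue <>
3. op3 enqueue(79), leaving queue <79>
4. op4 dequeue() → 79, leaving queue <>
5. op6 dequeue() → empty, leaving queue <>
6. op5 enqueue(15), leaving queue <15>
7. op7 enqueue(61), leaving queue <15,61>
8. op8 enqueue(6), leaving queue <15,61,6>
9. op9 enqueue(62), leaving queue <15,61,6,62>

linearizable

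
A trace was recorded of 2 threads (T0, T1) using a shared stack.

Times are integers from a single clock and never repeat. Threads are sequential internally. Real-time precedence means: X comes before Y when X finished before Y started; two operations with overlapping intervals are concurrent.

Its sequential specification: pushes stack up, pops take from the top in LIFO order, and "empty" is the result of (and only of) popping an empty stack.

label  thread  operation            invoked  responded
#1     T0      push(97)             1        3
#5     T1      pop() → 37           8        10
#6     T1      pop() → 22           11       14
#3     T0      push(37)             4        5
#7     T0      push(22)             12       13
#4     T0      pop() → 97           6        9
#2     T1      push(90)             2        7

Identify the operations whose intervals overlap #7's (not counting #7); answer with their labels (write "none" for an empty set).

#6

concurrent with #7 ([12,13]): every op whose interval crosses 12..13
#1 [1,3]: before
#2 [2,7]: before
#3 [4,5]: before
#4 [6,9]: before
#5 [8,10]: before
#6 [11,14]: concurrent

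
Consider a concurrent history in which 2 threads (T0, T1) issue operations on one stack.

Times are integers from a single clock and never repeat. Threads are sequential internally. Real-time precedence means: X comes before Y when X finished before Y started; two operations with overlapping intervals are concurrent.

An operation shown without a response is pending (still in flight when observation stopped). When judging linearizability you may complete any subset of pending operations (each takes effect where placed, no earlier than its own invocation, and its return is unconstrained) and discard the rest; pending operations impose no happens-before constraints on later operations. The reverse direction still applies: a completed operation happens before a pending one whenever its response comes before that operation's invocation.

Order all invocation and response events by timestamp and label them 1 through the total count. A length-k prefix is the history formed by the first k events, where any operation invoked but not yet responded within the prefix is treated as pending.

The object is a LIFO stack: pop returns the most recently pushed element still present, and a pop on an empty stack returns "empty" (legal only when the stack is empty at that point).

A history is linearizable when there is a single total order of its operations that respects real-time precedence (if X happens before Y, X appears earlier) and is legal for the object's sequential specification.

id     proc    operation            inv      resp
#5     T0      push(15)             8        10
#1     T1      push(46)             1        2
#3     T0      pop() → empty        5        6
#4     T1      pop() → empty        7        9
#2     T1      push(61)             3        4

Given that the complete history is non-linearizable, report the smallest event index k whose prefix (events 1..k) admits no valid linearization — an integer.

events 1..5 are linearizable; a witness order is #1, #2:
after step 1 (#1 push(46)): stack <46>
after step 2 (#2 push(61)): stack <46,61>
with event 6 included (#3 responding at time 6), all real-time-consistent orders fail
for example #1, #2, #3 fails at step 3: #3 pop() → empty is not legal there

6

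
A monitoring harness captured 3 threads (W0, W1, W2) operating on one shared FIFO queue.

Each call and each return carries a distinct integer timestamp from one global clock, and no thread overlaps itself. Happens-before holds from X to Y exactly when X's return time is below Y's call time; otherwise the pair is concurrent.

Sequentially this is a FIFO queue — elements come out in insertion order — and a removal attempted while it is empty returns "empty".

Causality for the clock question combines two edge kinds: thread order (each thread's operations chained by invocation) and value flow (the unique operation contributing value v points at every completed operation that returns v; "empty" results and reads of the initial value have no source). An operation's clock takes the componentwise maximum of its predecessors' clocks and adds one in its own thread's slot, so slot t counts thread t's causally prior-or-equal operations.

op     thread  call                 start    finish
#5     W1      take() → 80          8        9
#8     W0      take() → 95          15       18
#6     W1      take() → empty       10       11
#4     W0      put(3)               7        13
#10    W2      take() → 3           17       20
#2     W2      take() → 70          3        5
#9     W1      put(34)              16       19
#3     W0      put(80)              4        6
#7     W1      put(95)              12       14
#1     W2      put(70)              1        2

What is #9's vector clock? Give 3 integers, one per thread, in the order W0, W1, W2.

no predecessors for #1 (invoked 1): W2 increments from zero → (0, 0, 1)
no predecessors for #3 (invoked 4): W0 increments from zero → (1, 0, 0)
merge at #2 (invoked 3): VC(#1)=(0, 0, 1), own-thread bump on W2 → (0, 0, 2)
merge at #5 (invoked 8): VC(#3)=(1, 0, 0), own-thread bump on W1 → (1, 1, 0)
merge at #4 (invoked 7): VC(#3)=(1, 0, 0), own-thread bump on W0 → (2, 0, 0)
merge at #6 (invoked 10): VC(#5)=(1, 1, 0), own-thread bump on W1 → (1, 2, 0)
merge at #7 (invoked 12): VC(#6)=(1, 2, 0), own-thread bump on W1 → (1, 3, 0)
merge at #9 (invoked 16): VC(#7)=(1, 3, 0), own-thread bump on W1 → (1, 4, 0)
merge at #10 (invoked 17): VC(#2)=(0, 0, 2), VC(#4)=(2, 0, 0), own-thread bump on W2 → (2, 0, 3)
merge at #8 (invoked 15): VC(#4)=(2, 0, 0), VC(#7)=(1, 3, 0), own-thread bump on W0 → (3, 3, 0)
target: VC(#9) = (1, 4, 0)

(1, 4, 0)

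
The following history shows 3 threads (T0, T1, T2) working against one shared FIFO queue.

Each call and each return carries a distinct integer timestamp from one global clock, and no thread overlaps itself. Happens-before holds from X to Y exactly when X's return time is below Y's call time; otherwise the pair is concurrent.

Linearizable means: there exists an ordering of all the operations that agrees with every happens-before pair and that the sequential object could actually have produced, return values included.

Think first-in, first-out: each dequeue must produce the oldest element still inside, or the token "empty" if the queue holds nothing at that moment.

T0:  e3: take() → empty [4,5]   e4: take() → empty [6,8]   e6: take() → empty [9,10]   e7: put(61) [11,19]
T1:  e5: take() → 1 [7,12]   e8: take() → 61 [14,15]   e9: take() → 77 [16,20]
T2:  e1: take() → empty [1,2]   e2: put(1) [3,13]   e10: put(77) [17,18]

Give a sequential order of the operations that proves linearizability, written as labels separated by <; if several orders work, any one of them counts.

e1 < e3 < e2 < e5 < e4 < e6 < e7 < e8 < e10 < e9

step 1: e1 take() → empty — queue <>
step 2: e3 take() → empty — queue <>
step 3: e2 put(1) — queue <1>
step 4: e5 take() → 1 — queue <>
step 5: e4 take() → empty — queue <>
step 6: e6 take() → empty — queue <>
step 7: e7 put(61) — queue <61>
step 8: e8 take() → 61 — queue <>
step 9: e10 put(77) — queue <77>
step 10: e9 take() → 77 — queue <>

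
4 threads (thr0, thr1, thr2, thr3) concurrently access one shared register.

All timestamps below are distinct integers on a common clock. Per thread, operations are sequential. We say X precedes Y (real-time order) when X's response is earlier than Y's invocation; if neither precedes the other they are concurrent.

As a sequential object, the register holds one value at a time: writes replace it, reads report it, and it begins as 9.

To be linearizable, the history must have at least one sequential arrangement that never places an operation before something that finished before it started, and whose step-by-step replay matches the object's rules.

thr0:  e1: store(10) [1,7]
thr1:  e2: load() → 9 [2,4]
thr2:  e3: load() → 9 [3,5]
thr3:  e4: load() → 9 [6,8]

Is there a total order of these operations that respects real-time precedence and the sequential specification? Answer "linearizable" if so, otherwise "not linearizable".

linearizable

a witness: e2, e3, e4, e1
step 1: e2 load() → 9 — value 9
step 2: e3 load() → 9 — value 9
step 3: e4 load() → 9 — value 9
step 4: e1 store(10) — value 10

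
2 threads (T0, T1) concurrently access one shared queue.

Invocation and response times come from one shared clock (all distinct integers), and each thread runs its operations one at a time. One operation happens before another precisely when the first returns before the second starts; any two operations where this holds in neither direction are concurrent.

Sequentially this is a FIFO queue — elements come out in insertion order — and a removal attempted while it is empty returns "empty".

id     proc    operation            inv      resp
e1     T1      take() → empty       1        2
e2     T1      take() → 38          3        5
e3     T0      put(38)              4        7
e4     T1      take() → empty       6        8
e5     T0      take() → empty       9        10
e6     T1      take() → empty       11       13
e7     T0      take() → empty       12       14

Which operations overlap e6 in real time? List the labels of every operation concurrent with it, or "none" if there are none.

e6 spans [11,13]: anything still running between times 11 and 13 counts as concurrent
e1 [1,2]: before
e2 [3,5]: before
e3 [4,7]: before
e4 [6,8]: before
e5 [9,10]: before
e7 [12,14]: concurrent

e7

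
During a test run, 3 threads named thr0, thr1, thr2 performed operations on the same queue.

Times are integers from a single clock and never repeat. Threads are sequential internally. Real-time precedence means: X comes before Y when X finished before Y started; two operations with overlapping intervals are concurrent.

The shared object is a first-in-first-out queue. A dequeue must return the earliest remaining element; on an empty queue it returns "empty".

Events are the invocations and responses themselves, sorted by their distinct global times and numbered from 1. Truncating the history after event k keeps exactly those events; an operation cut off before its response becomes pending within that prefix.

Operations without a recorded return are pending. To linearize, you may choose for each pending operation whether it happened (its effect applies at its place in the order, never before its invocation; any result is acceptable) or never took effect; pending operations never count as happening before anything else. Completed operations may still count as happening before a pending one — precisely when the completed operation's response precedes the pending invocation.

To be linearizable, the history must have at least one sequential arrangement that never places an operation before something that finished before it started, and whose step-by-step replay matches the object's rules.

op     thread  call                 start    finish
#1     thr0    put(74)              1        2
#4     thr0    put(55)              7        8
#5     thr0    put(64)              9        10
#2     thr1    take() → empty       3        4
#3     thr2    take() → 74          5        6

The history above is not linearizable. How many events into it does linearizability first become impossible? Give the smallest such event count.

4

one valid order for events 1..3 is #1:
after step 1 (#1 put(74)): queue <74>
adding event 4 (#2 responds at 4) leaves no legal real-time order
take #1, #2: step 2 already fails, because #2 take() → empty cannot occur there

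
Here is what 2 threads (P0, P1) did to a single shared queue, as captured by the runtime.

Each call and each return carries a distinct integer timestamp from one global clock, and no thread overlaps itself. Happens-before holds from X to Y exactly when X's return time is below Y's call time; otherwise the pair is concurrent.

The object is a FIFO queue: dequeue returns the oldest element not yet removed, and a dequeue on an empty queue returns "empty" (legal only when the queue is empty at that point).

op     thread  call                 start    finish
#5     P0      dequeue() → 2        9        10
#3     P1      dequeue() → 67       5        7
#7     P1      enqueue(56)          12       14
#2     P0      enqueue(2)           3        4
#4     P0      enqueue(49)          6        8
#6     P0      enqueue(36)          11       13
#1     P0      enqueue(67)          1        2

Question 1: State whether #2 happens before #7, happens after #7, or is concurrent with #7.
#2 spans [3,4], #7 spans [12,14]
resp(#2)=4 < inv(#7)=12

before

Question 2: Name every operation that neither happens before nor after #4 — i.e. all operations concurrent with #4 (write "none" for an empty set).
#4 spans [6,8]; an op avoiding the whole window 6..8 is ordered, any other is concurrent
#1 [1,2]: before
#2 [3,4]: before
#3 [5,7]: concurrent
#5 [9,10]: after
#6 [11,13]: after
#7 [12,14]: after

#3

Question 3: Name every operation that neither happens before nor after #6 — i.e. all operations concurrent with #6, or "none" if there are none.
overlap test against #6 [11,13]: concurrent iff the interval meets 11..13
#1 [1,2]: before
#2 [3,4]: before
#3 [5,7]: before
#4 [6,8]: before
#5 [9,10]: before
#7 [12,14]: concurrent

#7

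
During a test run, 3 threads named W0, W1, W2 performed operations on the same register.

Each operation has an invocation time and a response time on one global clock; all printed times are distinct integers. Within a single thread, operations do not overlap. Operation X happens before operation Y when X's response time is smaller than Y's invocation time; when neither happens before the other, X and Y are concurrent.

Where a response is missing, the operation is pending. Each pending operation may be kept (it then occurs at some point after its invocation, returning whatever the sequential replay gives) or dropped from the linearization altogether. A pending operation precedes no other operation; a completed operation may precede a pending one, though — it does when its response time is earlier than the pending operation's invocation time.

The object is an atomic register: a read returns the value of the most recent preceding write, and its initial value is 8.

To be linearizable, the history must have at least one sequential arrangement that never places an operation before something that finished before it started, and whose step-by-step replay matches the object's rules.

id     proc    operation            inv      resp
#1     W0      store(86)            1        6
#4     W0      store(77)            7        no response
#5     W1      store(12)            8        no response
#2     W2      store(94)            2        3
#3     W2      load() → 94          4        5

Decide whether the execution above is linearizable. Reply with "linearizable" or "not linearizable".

witness order: #1, #2, #3
step 1: #1 store(86) — value 86
step 2: #2 store(94) — value 94
step 3: #3 load() → 94 — value 94

linearizable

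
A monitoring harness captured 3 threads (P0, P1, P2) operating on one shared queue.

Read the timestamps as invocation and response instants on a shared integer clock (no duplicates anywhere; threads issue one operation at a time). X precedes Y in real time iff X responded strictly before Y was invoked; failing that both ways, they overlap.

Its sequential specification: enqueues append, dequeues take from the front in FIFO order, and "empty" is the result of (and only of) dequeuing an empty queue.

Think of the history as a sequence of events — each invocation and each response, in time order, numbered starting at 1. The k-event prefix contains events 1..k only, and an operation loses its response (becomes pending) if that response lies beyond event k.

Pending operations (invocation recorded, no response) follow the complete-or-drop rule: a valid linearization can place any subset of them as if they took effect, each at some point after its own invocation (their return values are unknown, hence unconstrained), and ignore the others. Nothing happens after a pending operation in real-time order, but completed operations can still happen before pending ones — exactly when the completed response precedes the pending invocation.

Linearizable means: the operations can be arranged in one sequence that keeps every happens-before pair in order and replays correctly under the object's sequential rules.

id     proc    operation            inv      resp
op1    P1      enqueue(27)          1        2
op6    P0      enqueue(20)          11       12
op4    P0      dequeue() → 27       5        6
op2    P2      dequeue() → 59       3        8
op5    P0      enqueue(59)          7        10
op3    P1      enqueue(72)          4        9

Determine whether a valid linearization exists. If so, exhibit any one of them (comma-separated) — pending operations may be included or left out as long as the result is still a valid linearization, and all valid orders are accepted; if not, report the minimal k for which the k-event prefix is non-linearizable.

1. op1 enqueue(27), leaving queue <27>
2. op4 dequeue() → 27, leaving queue <>
3. op5 enqueue(59), leaving queue <59>
4. op2 dequeue() → 59, leaving queue <>
5. op3 enqueue(72), leaving queue <72>
6. op6 enqueue(20), leaving queue <72,20>

linearizable — witness: op1, op4, op5, op2, op3, op6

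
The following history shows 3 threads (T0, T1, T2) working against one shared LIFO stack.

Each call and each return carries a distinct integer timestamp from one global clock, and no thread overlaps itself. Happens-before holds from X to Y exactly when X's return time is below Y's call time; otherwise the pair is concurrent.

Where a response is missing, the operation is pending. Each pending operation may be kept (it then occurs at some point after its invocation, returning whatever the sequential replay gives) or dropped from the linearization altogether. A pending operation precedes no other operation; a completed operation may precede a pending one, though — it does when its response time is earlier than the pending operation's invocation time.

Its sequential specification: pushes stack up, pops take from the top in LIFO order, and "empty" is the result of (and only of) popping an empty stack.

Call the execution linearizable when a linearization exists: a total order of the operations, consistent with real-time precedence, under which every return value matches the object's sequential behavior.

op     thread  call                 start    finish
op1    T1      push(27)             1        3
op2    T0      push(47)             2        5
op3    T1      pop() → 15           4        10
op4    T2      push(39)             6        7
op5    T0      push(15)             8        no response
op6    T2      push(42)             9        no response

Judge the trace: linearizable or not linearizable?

witness order: op1, op2, op4, op5, op3
step 1: op1 push(27) — stack <27>
step 2: op2 push(47) — stack <27,47>
step 3: op4 push(39) — stack <27,47,39>
step 4: op5 push(15) (pending, included) — stack <27,47,39,15>
step 5: op3 pop() → 15 — stack <27,47,39>

linearizable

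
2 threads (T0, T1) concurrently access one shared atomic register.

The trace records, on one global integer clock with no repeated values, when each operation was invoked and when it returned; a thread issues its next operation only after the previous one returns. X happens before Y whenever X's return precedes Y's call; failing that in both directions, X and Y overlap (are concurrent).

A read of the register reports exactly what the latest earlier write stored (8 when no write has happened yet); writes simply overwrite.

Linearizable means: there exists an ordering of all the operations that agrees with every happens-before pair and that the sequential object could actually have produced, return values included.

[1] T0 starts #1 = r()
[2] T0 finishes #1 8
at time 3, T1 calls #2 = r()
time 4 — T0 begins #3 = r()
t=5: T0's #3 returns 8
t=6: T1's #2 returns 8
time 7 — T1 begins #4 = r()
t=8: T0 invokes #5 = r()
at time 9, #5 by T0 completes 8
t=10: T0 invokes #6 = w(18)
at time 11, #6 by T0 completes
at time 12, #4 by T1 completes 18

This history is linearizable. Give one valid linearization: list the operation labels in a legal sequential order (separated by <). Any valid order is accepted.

step 1: #1 r() → 8 — value 8
step 2: #2 r() → 8 — value 8
step 3: #3 r() → 8 — value 8
step 4: #5 r() → 8 — value 8
step 5: #6 w(18) — value 18
step 6: #4 r() → 18 — value 18

#1 < #2 < #3 < #5 < #6 < #4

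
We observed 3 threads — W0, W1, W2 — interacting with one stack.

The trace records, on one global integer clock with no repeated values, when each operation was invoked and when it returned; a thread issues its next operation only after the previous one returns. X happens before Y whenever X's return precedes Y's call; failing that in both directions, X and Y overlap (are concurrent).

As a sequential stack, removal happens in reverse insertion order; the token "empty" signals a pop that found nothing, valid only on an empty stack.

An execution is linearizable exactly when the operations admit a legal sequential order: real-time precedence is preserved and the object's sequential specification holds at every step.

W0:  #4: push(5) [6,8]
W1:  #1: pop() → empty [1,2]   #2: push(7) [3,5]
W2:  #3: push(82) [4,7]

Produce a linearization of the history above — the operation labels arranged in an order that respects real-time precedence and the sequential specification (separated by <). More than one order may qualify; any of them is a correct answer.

step 1: #1 pop() → empty — stack <>
step 2: #2 push(7) — stack <7>
step 3: #3 push(82) — stack <7,82>
step 4: #4 push(5) — stack <7,82,5>

#1 < #2 < #3 < #4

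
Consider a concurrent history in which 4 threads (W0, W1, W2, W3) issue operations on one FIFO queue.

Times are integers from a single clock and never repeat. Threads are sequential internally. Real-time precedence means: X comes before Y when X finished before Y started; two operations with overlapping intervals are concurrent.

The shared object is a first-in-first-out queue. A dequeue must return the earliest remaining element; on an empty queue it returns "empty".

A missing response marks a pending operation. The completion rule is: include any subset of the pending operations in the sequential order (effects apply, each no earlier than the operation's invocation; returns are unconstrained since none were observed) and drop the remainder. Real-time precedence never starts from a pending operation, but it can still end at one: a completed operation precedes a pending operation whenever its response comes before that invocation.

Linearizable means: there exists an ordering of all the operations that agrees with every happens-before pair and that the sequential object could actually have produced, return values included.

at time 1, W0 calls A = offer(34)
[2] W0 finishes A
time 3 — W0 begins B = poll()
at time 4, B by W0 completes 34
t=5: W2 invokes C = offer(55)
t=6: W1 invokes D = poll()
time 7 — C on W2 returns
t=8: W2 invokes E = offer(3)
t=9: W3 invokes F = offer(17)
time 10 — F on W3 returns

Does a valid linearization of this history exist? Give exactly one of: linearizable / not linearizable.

linearizable

witness order: A, B, C, D, E, F
after step 1 (A offer(34)): queue <34>
after step 2 (B poll() → 34): queue <>
after step 3 (C offer(55)): queue <55>
after step 4 (D poll() (pending, included)): queue <>
after step 5 (E offer(3) (pending, included)): queue <3>
after step 6 (F offer(17)): queue <3,17>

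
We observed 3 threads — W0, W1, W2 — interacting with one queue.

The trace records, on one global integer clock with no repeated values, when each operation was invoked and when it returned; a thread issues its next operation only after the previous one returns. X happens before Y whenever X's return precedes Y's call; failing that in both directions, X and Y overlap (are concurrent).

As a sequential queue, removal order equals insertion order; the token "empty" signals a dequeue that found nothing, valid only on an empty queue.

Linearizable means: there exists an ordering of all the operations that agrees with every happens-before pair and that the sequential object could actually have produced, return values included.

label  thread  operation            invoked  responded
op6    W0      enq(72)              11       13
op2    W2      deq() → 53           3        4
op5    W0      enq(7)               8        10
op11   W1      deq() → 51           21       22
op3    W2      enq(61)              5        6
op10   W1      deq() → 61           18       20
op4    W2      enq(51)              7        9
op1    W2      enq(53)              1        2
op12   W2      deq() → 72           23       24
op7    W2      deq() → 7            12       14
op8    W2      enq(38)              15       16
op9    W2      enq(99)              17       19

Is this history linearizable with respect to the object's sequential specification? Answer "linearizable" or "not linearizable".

the violation lands at event 14, op7's response at time 14: events 1..13 linearize, events 1..14 do not
real-time-consistent orders of the 7 completed operations: 4 — all fail the queue replay
for example op1, op2, op3, op4, op5, op6, op7 fails at step 7: op7 deq() → 7 is not legal there
for example op1, op2, op3, op4, op5, op7, op6 fails at step 6: op7 deq() → 7 is not legal there

not linearizable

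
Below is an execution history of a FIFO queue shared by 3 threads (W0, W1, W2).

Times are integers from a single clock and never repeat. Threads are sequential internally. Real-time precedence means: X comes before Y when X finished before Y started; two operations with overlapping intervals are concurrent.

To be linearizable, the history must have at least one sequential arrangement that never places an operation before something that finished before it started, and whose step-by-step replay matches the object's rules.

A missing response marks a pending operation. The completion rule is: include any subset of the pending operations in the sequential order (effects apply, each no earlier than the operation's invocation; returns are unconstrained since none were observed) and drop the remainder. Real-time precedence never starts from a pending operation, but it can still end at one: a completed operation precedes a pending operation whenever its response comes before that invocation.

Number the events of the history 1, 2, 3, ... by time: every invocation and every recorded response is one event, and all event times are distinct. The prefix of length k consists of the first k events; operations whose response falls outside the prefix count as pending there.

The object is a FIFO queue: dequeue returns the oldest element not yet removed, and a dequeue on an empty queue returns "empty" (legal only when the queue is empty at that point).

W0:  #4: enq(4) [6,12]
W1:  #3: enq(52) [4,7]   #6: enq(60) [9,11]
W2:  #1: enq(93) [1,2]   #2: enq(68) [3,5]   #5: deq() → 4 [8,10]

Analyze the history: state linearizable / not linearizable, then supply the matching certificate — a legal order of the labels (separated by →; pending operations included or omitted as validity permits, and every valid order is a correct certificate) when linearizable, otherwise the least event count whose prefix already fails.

not linearizable — minimal violating prefix: 10 events

cut after 9 events: linearizable; cut after 10 events (#5 responds, time 10): not linearizable
no legal order exists: 2 real-time-consistent candidates over 4 completed FIFO queue operations, all rejected
no escape via the 2 pending operations (#4, #6): every completion choice fails
one such order, #1, #2, #3, #5 (pending dropped), breaks at step 4 where #5 deq() → 4 is illegal
one such order, #1, #3, #2, #5 (pending dropped), breaks at step 4 where #5 deq() → 4 is illegal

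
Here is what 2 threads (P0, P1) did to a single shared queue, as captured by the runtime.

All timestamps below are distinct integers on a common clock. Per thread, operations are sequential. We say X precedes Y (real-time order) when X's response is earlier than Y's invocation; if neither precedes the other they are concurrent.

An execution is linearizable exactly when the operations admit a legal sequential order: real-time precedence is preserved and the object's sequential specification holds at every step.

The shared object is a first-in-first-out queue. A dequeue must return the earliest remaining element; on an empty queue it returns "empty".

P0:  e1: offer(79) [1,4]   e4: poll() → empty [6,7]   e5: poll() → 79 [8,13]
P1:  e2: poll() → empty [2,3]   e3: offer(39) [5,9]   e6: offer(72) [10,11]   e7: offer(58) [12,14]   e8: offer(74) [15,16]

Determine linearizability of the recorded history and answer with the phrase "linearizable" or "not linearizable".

not linearizable

prefix check: 1..6 passes, 1..7 fails once e4's time-7 response joins
checked exhaustively: 2 real-time-consistent orders of 3 completed operations, zero legal queue replays
completion choices over the 1 pending operation (e3) were checked; none helps
for example e1, e2, e4 (pending dropped) fails at step 2: e2 poll() → empty is not legal there
for example e2, e1, e4 (pending dropped) fails at step 3: e4 poll() → empty is not legal there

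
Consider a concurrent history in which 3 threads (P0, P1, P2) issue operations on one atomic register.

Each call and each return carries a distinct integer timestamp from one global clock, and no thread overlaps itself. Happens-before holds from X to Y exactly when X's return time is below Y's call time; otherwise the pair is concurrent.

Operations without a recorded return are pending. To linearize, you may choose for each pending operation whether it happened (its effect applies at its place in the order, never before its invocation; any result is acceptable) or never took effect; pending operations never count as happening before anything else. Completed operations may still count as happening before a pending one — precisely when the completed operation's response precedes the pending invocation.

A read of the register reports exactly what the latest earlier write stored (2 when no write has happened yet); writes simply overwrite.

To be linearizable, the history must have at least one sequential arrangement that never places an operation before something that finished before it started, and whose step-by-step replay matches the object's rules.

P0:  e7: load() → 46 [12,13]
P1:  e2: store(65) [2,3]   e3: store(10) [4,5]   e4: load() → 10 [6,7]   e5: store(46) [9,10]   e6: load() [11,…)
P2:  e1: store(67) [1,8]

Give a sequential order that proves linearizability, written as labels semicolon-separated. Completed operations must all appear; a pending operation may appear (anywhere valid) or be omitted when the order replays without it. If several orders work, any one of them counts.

1. e1 store(67), leaving value 67
2. e2 store(65), leaving value 65
3. e3 store(10), leaving value 10
4. e4 load() → 10, leaving value 10
5. e5 store(46), leaving value 46
6. e6 load() (pending, included), leaving value 46
7. e7 load() → 46, leaving value 46

e1; e2; e3; e4; e5; e6; e7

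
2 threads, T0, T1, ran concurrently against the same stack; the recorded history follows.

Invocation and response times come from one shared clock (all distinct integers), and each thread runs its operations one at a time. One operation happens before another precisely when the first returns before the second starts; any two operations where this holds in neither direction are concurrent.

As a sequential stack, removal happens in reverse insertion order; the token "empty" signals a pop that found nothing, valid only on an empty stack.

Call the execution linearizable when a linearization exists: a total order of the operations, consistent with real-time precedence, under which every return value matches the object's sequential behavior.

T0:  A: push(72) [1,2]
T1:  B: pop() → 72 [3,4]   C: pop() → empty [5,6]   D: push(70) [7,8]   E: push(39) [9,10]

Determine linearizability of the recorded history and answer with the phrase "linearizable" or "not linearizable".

a witness: A, B, C, D, E
1. A push(72), leaving stack <72>
2. B pop() → 72, leaving stack <>
3. C pop() → empty, leaving stack <>
4. D push(70), leaving stack <70>
5. E push(39), leaving stack <70,39>

linearizable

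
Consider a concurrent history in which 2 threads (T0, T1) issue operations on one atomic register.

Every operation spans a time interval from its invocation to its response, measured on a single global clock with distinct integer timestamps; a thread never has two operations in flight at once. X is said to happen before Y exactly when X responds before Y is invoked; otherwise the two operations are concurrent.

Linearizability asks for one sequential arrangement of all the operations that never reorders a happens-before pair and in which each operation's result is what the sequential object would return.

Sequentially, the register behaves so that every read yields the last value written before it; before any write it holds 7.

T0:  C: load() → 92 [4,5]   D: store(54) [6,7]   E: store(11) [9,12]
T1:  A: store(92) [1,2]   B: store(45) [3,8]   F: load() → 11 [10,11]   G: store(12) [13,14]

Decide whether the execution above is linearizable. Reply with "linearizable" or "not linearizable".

a witness: A, C, B, D, E, F, G
after step 1 (A store(92)): value 92
after step 2 (C load() → 92): value 92
after step 3 (B store(45)): value 45
after step 4 (D store(54)): value 54
after step 5 (E store(11)): value 11
after step 6 (F load() → 11): value 11
after step 7 (G store(12)): value 12

linearizable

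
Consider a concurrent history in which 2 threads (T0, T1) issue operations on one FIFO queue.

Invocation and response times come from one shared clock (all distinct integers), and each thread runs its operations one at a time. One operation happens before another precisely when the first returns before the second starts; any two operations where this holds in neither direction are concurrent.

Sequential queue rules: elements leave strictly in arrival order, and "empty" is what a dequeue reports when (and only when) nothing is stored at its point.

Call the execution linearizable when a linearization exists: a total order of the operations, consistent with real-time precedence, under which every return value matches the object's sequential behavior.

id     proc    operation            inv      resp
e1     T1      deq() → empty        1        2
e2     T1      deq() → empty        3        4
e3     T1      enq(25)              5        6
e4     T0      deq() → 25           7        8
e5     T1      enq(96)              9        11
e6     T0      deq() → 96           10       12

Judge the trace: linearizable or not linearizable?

witness order: e1, e2, e3, e4, e5, e6
after step 1 (e1 deq() → empty): queue <>
after step 2 (e2 deq() → empty): queue <>
after step 3 (e3 enq(25)): queue <25>
after step 4 (e4 deq() → 25): queue <>
after step 5 (e5 enq(96)): queue <96>
after step 6 (e6 deq() → 96): queue <>

linearizable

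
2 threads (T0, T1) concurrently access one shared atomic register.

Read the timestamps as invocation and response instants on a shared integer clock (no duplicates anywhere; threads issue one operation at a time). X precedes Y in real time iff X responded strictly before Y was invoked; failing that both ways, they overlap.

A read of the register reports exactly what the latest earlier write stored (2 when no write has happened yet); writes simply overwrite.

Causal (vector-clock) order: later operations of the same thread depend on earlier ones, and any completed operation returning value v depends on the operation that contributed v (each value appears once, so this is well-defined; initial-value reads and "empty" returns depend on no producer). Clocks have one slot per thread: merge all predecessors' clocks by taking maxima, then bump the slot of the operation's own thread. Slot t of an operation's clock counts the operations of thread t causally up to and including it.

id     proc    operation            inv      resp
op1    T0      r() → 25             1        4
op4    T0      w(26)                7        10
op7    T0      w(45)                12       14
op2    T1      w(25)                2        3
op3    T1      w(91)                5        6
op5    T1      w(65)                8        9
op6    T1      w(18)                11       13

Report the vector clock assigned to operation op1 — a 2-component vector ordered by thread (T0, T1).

(1, 1)

op2 (invocation 2): nothing precedes it; T1's component alone gives (0, 1)
op3 (invocation 5): componentwise max over VC(op2)=(0, 1), +1 at T1, giving (0, 2)
op1 (invocation 1): componentwise max over VC(op2)=(0, 1), +1 at T0, giving (1, 1)
op5 (invocation 8): componentwise max over VC(op3)=(0, 2), +1 at T1, giving (0, 3)
op4 (invocation 7): componentwise max over VC(op1)=(1, 1), +1 at T0, giving (2, 1)
op6 (invocation 11): componentwise max over VC(op5)=(0, 3), +1 at T1, giving (0, 4)
op7 (invocation 12): componentwise max over VC(op4)=(2, 1), +1 at T0, giving (3, 1)
target: VC(op1) = (1, 1)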